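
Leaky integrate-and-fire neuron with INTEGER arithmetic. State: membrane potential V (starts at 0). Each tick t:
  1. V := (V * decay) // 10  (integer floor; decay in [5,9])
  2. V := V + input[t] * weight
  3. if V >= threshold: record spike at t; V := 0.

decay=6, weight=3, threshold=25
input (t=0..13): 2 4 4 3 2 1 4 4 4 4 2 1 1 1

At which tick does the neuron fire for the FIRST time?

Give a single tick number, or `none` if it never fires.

Answer: 8

Derivation:
t=0: input=2 -> V=6
t=1: input=4 -> V=15
t=2: input=4 -> V=21
t=3: input=3 -> V=21
t=4: input=2 -> V=18
t=5: input=1 -> V=13
t=6: input=4 -> V=19
t=7: input=4 -> V=23
t=8: input=4 -> V=0 FIRE
t=9: input=4 -> V=12
t=10: input=2 -> V=13
t=11: input=1 -> V=10
t=12: input=1 -> V=9
t=13: input=1 -> V=8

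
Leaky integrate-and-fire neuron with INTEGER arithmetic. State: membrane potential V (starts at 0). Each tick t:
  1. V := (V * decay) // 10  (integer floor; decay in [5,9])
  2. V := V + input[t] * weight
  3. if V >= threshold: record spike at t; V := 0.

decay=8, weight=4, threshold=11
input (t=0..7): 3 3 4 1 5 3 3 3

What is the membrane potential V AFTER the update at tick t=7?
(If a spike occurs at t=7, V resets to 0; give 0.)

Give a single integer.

t=0: input=3 -> V=0 FIRE
t=1: input=3 -> V=0 FIRE
t=2: input=4 -> V=0 FIRE
t=3: input=1 -> V=4
t=4: input=5 -> V=0 FIRE
t=5: input=3 -> V=0 FIRE
t=6: input=3 -> V=0 FIRE
t=7: input=3 -> V=0 FIRE

Answer: 0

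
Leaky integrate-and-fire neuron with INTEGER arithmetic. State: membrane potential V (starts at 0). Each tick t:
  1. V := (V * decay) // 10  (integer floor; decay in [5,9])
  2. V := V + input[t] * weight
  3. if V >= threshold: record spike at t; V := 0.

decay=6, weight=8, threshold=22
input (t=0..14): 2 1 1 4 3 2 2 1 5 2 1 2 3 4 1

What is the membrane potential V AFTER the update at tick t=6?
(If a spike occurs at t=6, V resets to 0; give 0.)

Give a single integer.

t=0: input=2 -> V=16
t=1: input=1 -> V=17
t=2: input=1 -> V=18
t=3: input=4 -> V=0 FIRE
t=4: input=3 -> V=0 FIRE
t=5: input=2 -> V=16
t=6: input=2 -> V=0 FIRE
t=7: input=1 -> V=8
t=8: input=5 -> V=0 FIRE
t=9: input=2 -> V=16
t=10: input=1 -> V=17
t=11: input=2 -> V=0 FIRE
t=12: input=3 -> V=0 FIRE
t=13: input=4 -> V=0 FIRE
t=14: input=1 -> V=8

Answer: 0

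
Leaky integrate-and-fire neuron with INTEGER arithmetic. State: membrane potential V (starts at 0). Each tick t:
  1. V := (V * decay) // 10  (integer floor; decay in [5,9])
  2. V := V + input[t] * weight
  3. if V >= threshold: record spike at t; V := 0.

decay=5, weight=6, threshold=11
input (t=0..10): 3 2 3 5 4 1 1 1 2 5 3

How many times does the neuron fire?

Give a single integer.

t=0: input=3 -> V=0 FIRE
t=1: input=2 -> V=0 FIRE
t=2: input=3 -> V=0 FIRE
t=3: input=5 -> V=0 FIRE
t=4: input=4 -> V=0 FIRE
t=5: input=1 -> V=6
t=6: input=1 -> V=9
t=7: input=1 -> V=10
t=8: input=2 -> V=0 FIRE
t=9: input=5 -> V=0 FIRE
t=10: input=3 -> V=0 FIRE

Answer: 8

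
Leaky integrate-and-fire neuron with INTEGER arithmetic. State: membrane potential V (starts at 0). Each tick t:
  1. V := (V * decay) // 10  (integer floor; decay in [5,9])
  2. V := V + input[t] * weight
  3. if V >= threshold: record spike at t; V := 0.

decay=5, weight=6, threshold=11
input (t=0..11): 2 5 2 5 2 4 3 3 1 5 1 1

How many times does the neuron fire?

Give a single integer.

Answer: 9

Derivation:
t=0: input=2 -> V=0 FIRE
t=1: input=5 -> V=0 FIRE
t=2: input=2 -> V=0 FIRE
t=3: input=5 -> V=0 FIRE
t=4: input=2 -> V=0 FIRE
t=5: input=4 -> V=0 FIRE
t=6: input=3 -> V=0 FIRE
t=7: input=3 -> V=0 FIRE
t=8: input=1 -> V=6
t=9: input=5 -> V=0 FIRE
t=10: input=1 -> V=6
t=11: input=1 -> V=9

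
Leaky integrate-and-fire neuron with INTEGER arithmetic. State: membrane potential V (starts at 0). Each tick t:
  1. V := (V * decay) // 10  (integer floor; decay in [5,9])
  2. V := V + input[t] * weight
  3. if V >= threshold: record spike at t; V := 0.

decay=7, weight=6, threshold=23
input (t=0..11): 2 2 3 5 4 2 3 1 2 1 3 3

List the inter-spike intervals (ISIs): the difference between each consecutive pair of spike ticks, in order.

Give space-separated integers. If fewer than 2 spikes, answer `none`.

t=0: input=2 -> V=12
t=1: input=2 -> V=20
t=2: input=3 -> V=0 FIRE
t=3: input=5 -> V=0 FIRE
t=4: input=4 -> V=0 FIRE
t=5: input=2 -> V=12
t=6: input=3 -> V=0 FIRE
t=7: input=1 -> V=6
t=8: input=2 -> V=16
t=9: input=1 -> V=17
t=10: input=3 -> V=0 FIRE
t=11: input=3 -> V=18

Answer: 1 1 2 4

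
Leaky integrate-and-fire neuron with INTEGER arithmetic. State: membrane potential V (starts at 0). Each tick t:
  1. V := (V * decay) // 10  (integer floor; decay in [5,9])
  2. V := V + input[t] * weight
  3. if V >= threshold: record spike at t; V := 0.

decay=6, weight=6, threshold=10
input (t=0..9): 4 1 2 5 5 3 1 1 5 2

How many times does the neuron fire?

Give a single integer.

Answer: 7

Derivation:
t=0: input=4 -> V=0 FIRE
t=1: input=1 -> V=6
t=2: input=2 -> V=0 FIRE
t=3: input=5 -> V=0 FIRE
t=4: input=5 -> V=0 FIRE
t=5: input=3 -> V=0 FIRE
t=6: input=1 -> V=6
t=7: input=1 -> V=9
t=8: input=5 -> V=0 FIRE
t=9: input=2 -> V=0 FIRE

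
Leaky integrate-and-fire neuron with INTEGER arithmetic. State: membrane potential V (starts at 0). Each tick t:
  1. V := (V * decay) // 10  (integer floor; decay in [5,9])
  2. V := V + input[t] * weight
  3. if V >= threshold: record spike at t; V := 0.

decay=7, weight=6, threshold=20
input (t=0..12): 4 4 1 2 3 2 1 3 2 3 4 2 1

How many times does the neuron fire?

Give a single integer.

t=0: input=4 -> V=0 FIRE
t=1: input=4 -> V=0 FIRE
t=2: input=1 -> V=6
t=3: input=2 -> V=16
t=4: input=3 -> V=0 FIRE
t=5: input=2 -> V=12
t=6: input=1 -> V=14
t=7: input=3 -> V=0 FIRE
t=8: input=2 -> V=12
t=9: input=3 -> V=0 FIRE
t=10: input=4 -> V=0 FIRE
t=11: input=2 -> V=12
t=12: input=1 -> V=14

Answer: 6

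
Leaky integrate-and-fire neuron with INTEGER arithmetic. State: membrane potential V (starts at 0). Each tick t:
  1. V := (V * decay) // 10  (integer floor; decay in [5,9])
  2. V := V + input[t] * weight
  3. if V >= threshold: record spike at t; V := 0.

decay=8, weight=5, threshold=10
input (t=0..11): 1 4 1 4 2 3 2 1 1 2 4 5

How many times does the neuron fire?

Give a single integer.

Answer: 8

Derivation:
t=0: input=1 -> V=5
t=1: input=4 -> V=0 FIRE
t=2: input=1 -> V=5
t=3: input=4 -> V=0 FIRE
t=4: input=2 -> V=0 FIRE
t=5: input=3 -> V=0 FIRE
t=6: input=2 -> V=0 FIRE
t=7: input=1 -> V=5
t=8: input=1 -> V=9
t=9: input=2 -> V=0 FIRE
t=10: input=4 -> V=0 FIRE
t=11: input=5 -> V=0 FIRE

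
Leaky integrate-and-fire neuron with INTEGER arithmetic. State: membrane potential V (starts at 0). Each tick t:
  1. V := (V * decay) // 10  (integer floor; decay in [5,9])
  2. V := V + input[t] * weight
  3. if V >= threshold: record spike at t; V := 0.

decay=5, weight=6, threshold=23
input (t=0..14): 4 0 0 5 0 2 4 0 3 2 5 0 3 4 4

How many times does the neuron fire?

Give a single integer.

t=0: input=4 -> V=0 FIRE
t=1: input=0 -> V=0
t=2: input=0 -> V=0
t=3: input=5 -> V=0 FIRE
t=4: input=0 -> V=0
t=5: input=2 -> V=12
t=6: input=4 -> V=0 FIRE
t=7: input=0 -> V=0
t=8: input=3 -> V=18
t=9: input=2 -> V=21
t=10: input=5 -> V=0 FIRE
t=11: input=0 -> V=0
t=12: input=3 -> V=18
t=13: input=4 -> V=0 FIRE
t=14: input=4 -> V=0 FIRE

Answer: 6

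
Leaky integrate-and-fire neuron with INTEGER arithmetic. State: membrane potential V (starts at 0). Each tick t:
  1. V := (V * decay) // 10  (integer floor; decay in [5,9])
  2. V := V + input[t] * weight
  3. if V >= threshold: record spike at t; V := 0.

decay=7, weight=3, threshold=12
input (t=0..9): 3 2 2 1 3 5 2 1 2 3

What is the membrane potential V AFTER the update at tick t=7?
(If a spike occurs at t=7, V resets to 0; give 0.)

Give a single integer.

Answer: 7

Derivation:
t=0: input=3 -> V=9
t=1: input=2 -> V=0 FIRE
t=2: input=2 -> V=6
t=3: input=1 -> V=7
t=4: input=3 -> V=0 FIRE
t=5: input=5 -> V=0 FIRE
t=6: input=2 -> V=6
t=7: input=1 -> V=7
t=8: input=2 -> V=10
t=9: input=3 -> V=0 FIRE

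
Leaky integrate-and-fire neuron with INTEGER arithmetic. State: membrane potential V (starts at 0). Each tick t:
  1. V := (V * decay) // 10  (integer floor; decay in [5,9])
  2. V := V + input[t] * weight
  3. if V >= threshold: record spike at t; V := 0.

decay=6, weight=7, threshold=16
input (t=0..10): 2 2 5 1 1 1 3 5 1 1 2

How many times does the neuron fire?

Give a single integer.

Answer: 5

Derivation:
t=0: input=2 -> V=14
t=1: input=2 -> V=0 FIRE
t=2: input=5 -> V=0 FIRE
t=3: input=1 -> V=7
t=4: input=1 -> V=11
t=5: input=1 -> V=13
t=6: input=3 -> V=0 FIRE
t=7: input=5 -> V=0 FIRE
t=8: input=1 -> V=7
t=9: input=1 -> V=11
t=10: input=2 -> V=0 FIRE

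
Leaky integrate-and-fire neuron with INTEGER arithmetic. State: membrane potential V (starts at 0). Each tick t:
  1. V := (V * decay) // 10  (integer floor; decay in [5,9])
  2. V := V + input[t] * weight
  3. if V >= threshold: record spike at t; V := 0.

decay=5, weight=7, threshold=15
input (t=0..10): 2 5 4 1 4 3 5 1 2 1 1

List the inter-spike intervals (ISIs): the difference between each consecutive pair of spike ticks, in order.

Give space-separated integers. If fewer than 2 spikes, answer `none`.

Answer: 1 2 1 1 2

Derivation:
t=0: input=2 -> V=14
t=1: input=5 -> V=0 FIRE
t=2: input=4 -> V=0 FIRE
t=3: input=1 -> V=7
t=4: input=4 -> V=0 FIRE
t=5: input=3 -> V=0 FIRE
t=6: input=5 -> V=0 FIRE
t=7: input=1 -> V=7
t=8: input=2 -> V=0 FIRE
t=9: input=1 -> V=7
t=10: input=1 -> V=10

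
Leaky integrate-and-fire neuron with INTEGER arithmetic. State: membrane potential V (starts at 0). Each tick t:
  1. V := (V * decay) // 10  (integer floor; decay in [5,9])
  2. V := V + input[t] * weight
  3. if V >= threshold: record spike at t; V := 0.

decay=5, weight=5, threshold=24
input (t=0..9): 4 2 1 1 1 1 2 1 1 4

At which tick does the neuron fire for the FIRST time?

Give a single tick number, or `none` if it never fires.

t=0: input=4 -> V=20
t=1: input=2 -> V=20
t=2: input=1 -> V=15
t=3: input=1 -> V=12
t=4: input=1 -> V=11
t=5: input=1 -> V=10
t=6: input=2 -> V=15
t=7: input=1 -> V=12
t=8: input=1 -> V=11
t=9: input=4 -> V=0 FIRE

Answer: 9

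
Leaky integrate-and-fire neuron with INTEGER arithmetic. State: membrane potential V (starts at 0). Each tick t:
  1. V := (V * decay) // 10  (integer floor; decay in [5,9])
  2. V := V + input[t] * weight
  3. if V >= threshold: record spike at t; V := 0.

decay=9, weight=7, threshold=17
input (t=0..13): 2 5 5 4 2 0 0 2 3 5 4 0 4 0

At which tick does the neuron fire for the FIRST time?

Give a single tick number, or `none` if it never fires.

Answer: 1

Derivation:
t=0: input=2 -> V=14
t=1: input=5 -> V=0 FIRE
t=2: input=5 -> V=0 FIRE
t=3: input=4 -> V=0 FIRE
t=4: input=2 -> V=14
t=5: input=0 -> V=12
t=6: input=0 -> V=10
t=7: input=2 -> V=0 FIRE
t=8: input=3 -> V=0 FIRE
t=9: input=5 -> V=0 FIRE
t=10: input=4 -> V=0 FIRE
t=11: input=0 -> V=0
t=12: input=4 -> V=0 FIRE
t=13: input=0 -> V=0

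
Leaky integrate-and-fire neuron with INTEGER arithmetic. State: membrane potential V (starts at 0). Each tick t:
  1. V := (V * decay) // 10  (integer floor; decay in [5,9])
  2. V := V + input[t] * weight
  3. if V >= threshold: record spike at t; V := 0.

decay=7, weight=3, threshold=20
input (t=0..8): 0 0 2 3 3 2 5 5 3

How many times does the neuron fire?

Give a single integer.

t=0: input=0 -> V=0
t=1: input=0 -> V=0
t=2: input=2 -> V=6
t=3: input=3 -> V=13
t=4: input=3 -> V=18
t=5: input=2 -> V=18
t=6: input=5 -> V=0 FIRE
t=7: input=5 -> V=15
t=8: input=3 -> V=19

Answer: 1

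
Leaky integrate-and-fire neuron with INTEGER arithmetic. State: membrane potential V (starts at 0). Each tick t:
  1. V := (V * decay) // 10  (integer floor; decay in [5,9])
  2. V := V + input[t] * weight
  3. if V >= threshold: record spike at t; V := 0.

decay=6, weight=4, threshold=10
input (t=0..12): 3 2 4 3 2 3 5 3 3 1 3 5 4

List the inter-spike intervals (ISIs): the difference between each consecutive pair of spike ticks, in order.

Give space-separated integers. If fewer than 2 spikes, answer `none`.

Answer: 2 1 2 1 1 1 2 1 1

Derivation:
t=0: input=3 -> V=0 FIRE
t=1: input=2 -> V=8
t=2: input=4 -> V=0 FIRE
t=3: input=3 -> V=0 FIRE
t=4: input=2 -> V=8
t=5: input=3 -> V=0 FIRE
t=6: input=5 -> V=0 FIRE
t=7: input=3 -> V=0 FIRE
t=8: input=3 -> V=0 FIRE
t=9: input=1 -> V=4
t=10: input=3 -> V=0 FIRE
t=11: input=5 -> V=0 FIRE
t=12: input=4 -> V=0 FIRE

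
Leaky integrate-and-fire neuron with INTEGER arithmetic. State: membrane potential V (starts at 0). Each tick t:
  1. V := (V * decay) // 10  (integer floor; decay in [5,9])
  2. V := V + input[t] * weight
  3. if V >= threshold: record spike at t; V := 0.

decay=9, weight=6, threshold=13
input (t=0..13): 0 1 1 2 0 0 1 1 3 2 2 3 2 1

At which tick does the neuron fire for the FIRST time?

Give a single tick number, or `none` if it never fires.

t=0: input=0 -> V=0
t=1: input=1 -> V=6
t=2: input=1 -> V=11
t=3: input=2 -> V=0 FIRE
t=4: input=0 -> V=0
t=5: input=0 -> V=0
t=6: input=1 -> V=6
t=7: input=1 -> V=11
t=8: input=3 -> V=0 FIRE
t=9: input=2 -> V=12
t=10: input=2 -> V=0 FIRE
t=11: input=3 -> V=0 FIRE
t=12: input=2 -> V=12
t=13: input=1 -> V=0 FIRE

Answer: 3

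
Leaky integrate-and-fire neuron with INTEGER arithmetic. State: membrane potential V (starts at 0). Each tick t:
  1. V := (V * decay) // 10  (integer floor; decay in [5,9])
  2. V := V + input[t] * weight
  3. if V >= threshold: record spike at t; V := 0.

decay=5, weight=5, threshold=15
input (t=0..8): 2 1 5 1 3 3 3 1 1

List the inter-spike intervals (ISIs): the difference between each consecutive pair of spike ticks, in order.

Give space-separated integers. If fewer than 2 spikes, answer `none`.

Answer: 2 1 1

Derivation:
t=0: input=2 -> V=10
t=1: input=1 -> V=10
t=2: input=5 -> V=0 FIRE
t=3: input=1 -> V=5
t=4: input=3 -> V=0 FIRE
t=5: input=3 -> V=0 FIRE
t=6: input=3 -> V=0 FIRE
t=7: input=1 -> V=5
t=8: input=1 -> V=7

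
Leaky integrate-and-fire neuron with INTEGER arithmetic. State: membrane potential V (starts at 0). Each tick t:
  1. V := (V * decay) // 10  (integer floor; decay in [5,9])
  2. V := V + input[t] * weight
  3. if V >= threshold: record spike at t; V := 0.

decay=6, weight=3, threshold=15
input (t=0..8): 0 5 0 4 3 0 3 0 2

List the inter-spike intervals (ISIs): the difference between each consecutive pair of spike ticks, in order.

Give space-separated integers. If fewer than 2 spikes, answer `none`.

t=0: input=0 -> V=0
t=1: input=5 -> V=0 FIRE
t=2: input=0 -> V=0
t=3: input=4 -> V=12
t=4: input=3 -> V=0 FIRE
t=5: input=0 -> V=0
t=6: input=3 -> V=9
t=7: input=0 -> V=5
t=8: input=2 -> V=9

Answer: 3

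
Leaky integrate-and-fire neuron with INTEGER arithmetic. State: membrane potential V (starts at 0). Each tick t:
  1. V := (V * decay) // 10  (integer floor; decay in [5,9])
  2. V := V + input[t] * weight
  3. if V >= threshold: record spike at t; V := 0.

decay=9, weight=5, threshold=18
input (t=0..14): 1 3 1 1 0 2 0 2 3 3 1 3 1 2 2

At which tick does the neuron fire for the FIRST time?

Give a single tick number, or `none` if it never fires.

Answer: 1

Derivation:
t=0: input=1 -> V=5
t=1: input=3 -> V=0 FIRE
t=2: input=1 -> V=5
t=3: input=1 -> V=9
t=4: input=0 -> V=8
t=5: input=2 -> V=17
t=6: input=0 -> V=15
t=7: input=2 -> V=0 FIRE
t=8: input=3 -> V=15
t=9: input=3 -> V=0 FIRE
t=10: input=1 -> V=5
t=11: input=3 -> V=0 FIRE
t=12: input=1 -> V=5
t=13: input=2 -> V=14
t=14: input=2 -> V=0 FIRE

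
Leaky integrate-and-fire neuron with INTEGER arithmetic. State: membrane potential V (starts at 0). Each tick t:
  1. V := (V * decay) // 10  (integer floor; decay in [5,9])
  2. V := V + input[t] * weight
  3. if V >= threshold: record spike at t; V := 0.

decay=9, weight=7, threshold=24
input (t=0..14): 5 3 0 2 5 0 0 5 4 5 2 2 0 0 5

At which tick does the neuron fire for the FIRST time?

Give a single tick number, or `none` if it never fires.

t=0: input=5 -> V=0 FIRE
t=1: input=3 -> V=21
t=2: input=0 -> V=18
t=3: input=2 -> V=0 FIRE
t=4: input=5 -> V=0 FIRE
t=5: input=0 -> V=0
t=6: input=0 -> V=0
t=7: input=5 -> V=0 FIRE
t=8: input=4 -> V=0 FIRE
t=9: input=5 -> V=0 FIRE
t=10: input=2 -> V=14
t=11: input=2 -> V=0 FIRE
t=12: input=0 -> V=0
t=13: input=0 -> V=0
t=14: input=5 -> V=0 FIRE

Answer: 0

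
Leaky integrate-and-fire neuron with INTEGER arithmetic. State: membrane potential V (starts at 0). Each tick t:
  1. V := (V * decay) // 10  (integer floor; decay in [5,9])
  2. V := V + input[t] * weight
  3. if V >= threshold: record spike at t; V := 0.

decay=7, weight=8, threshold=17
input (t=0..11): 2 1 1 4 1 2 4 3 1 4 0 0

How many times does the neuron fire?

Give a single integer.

t=0: input=2 -> V=16
t=1: input=1 -> V=0 FIRE
t=2: input=1 -> V=8
t=3: input=4 -> V=0 FIRE
t=4: input=1 -> V=8
t=5: input=2 -> V=0 FIRE
t=6: input=4 -> V=0 FIRE
t=7: input=3 -> V=0 FIRE
t=8: input=1 -> V=8
t=9: input=4 -> V=0 FIRE
t=10: input=0 -> V=0
t=11: input=0 -> V=0

Answer: 6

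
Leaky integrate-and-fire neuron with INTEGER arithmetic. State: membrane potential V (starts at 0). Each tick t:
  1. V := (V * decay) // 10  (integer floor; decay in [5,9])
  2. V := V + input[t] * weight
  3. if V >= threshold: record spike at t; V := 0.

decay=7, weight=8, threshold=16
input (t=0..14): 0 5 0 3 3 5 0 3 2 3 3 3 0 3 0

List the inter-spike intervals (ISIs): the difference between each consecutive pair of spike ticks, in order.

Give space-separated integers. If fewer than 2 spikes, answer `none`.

t=0: input=0 -> V=0
t=1: input=5 -> V=0 FIRE
t=2: input=0 -> V=0
t=3: input=3 -> V=0 FIRE
t=4: input=3 -> V=0 FIRE
t=5: input=5 -> V=0 FIRE
t=6: input=0 -> V=0
t=7: input=3 -> V=0 FIRE
t=8: input=2 -> V=0 FIRE
t=9: input=3 -> V=0 FIRE
t=10: input=3 -> V=0 FIRE
t=11: input=3 -> V=0 FIRE
t=12: input=0 -> V=0
t=13: input=3 -> V=0 FIRE
t=14: input=0 -> V=0

Answer: 2 1 1 2 1 1 1 1 2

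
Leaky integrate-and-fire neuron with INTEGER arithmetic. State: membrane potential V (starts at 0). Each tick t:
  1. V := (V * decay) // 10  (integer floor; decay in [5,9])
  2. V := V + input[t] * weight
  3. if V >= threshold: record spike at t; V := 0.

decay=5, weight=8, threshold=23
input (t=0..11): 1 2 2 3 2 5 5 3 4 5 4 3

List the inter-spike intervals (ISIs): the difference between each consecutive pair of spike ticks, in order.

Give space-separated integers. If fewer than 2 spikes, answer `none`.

Answer: 1 2 1 1 1 1 1 1

Derivation:
t=0: input=1 -> V=8
t=1: input=2 -> V=20
t=2: input=2 -> V=0 FIRE
t=3: input=3 -> V=0 FIRE
t=4: input=2 -> V=16
t=5: input=5 -> V=0 FIRE
t=6: input=5 -> V=0 FIRE
t=7: input=3 -> V=0 FIRE
t=8: input=4 -> V=0 FIRE
t=9: input=5 -> V=0 FIRE
t=10: input=4 -> V=0 FIRE
t=11: input=3 -> V=0 FIRE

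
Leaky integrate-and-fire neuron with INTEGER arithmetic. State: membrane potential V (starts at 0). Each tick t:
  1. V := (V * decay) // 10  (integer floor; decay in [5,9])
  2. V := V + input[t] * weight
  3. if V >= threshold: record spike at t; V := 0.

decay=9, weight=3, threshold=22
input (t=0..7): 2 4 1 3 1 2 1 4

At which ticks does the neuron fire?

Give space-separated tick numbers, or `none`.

t=0: input=2 -> V=6
t=1: input=4 -> V=17
t=2: input=1 -> V=18
t=3: input=3 -> V=0 FIRE
t=4: input=1 -> V=3
t=5: input=2 -> V=8
t=6: input=1 -> V=10
t=7: input=4 -> V=21

Answer: 3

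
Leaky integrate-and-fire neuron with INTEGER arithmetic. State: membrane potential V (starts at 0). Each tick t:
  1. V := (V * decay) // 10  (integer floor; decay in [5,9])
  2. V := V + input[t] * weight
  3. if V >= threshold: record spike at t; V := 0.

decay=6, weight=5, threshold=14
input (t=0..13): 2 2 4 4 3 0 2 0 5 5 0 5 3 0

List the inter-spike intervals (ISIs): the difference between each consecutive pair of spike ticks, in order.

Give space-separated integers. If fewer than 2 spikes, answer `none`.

Answer: 1 1 1 4 1 2 1

Derivation:
t=0: input=2 -> V=10
t=1: input=2 -> V=0 FIRE
t=2: input=4 -> V=0 FIRE
t=3: input=4 -> V=0 FIRE
t=4: input=3 -> V=0 FIRE
t=5: input=0 -> V=0
t=6: input=2 -> V=10
t=7: input=0 -> V=6
t=8: input=5 -> V=0 FIRE
t=9: input=5 -> V=0 FIRE
t=10: input=0 -> V=0
t=11: input=5 -> V=0 FIRE
t=12: input=3 -> V=0 FIRE
t=13: input=0 -> V=0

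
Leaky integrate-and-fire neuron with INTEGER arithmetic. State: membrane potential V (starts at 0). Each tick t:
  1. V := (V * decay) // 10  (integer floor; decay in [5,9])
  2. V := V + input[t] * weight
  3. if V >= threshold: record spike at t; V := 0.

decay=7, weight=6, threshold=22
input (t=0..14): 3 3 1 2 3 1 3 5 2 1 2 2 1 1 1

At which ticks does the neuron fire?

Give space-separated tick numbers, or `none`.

Answer: 1 4 6 7 11

Derivation:
t=0: input=3 -> V=18
t=1: input=3 -> V=0 FIRE
t=2: input=1 -> V=6
t=3: input=2 -> V=16
t=4: input=3 -> V=0 FIRE
t=5: input=1 -> V=6
t=6: input=3 -> V=0 FIRE
t=7: input=5 -> V=0 FIRE
t=8: input=2 -> V=12
t=9: input=1 -> V=14
t=10: input=2 -> V=21
t=11: input=2 -> V=0 FIRE
t=12: input=1 -> V=6
t=13: input=1 -> V=10
t=14: input=1 -> V=13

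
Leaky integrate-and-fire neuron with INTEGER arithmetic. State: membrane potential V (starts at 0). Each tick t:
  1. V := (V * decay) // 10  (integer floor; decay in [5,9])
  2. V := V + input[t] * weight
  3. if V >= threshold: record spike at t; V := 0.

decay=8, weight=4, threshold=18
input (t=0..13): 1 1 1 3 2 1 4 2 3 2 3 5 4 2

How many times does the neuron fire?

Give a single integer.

Answer: 6

Derivation:
t=0: input=1 -> V=4
t=1: input=1 -> V=7
t=2: input=1 -> V=9
t=3: input=3 -> V=0 FIRE
t=4: input=2 -> V=8
t=5: input=1 -> V=10
t=6: input=4 -> V=0 FIRE
t=7: input=2 -> V=8
t=8: input=3 -> V=0 FIRE
t=9: input=2 -> V=8
t=10: input=3 -> V=0 FIRE
t=11: input=5 -> V=0 FIRE
t=12: input=4 -> V=16
t=13: input=2 -> V=0 FIRE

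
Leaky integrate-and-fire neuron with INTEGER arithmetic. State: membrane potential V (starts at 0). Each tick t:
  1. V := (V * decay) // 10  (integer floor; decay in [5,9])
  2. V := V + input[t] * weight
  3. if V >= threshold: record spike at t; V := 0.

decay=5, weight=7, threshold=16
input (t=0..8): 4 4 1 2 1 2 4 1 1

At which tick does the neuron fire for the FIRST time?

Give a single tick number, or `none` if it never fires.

t=0: input=4 -> V=0 FIRE
t=1: input=4 -> V=0 FIRE
t=2: input=1 -> V=7
t=3: input=2 -> V=0 FIRE
t=4: input=1 -> V=7
t=5: input=2 -> V=0 FIRE
t=6: input=4 -> V=0 FIRE
t=7: input=1 -> V=7
t=8: input=1 -> V=10

Answer: 0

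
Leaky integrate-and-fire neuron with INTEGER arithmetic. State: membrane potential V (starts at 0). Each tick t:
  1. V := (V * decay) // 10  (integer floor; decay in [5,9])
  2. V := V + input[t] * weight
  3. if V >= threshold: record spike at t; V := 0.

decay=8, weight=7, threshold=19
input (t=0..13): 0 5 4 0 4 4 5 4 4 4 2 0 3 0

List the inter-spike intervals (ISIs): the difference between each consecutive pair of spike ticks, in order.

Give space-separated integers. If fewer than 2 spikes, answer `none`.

Answer: 1 2 1 1 1 1 1 3

Derivation:
t=0: input=0 -> V=0
t=1: input=5 -> V=0 FIRE
t=2: input=4 -> V=0 FIRE
t=3: input=0 -> V=0
t=4: input=4 -> V=0 FIRE
t=5: input=4 -> V=0 FIRE
t=6: input=5 -> V=0 FIRE
t=7: input=4 -> V=0 FIRE
t=8: input=4 -> V=0 FIRE
t=9: input=4 -> V=0 FIRE
t=10: input=2 -> V=14
t=11: input=0 -> V=11
t=12: input=3 -> V=0 FIRE
t=13: input=0 -> V=0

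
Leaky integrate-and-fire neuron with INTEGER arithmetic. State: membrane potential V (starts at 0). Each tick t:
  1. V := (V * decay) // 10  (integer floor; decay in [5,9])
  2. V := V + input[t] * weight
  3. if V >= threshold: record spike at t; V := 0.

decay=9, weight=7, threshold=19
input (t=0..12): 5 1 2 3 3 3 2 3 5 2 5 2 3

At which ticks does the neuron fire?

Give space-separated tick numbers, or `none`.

Answer: 0 2 3 4 5 7 8 10 12

Derivation:
t=0: input=5 -> V=0 FIRE
t=1: input=1 -> V=7
t=2: input=2 -> V=0 FIRE
t=3: input=3 -> V=0 FIRE
t=4: input=3 -> V=0 FIRE
t=5: input=3 -> V=0 FIRE
t=6: input=2 -> V=14
t=7: input=3 -> V=0 FIRE
t=8: input=5 -> V=0 FIRE
t=9: input=2 -> V=14
t=10: input=5 -> V=0 FIRE
t=11: input=2 -> V=14
t=12: input=3 -> V=0 FIRE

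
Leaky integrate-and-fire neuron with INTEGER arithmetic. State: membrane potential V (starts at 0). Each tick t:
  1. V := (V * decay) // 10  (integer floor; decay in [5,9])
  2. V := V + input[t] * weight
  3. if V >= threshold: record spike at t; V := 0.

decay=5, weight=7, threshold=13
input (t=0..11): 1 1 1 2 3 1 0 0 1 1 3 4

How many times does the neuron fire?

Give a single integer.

t=0: input=1 -> V=7
t=1: input=1 -> V=10
t=2: input=1 -> V=12
t=3: input=2 -> V=0 FIRE
t=4: input=3 -> V=0 FIRE
t=5: input=1 -> V=7
t=6: input=0 -> V=3
t=7: input=0 -> V=1
t=8: input=1 -> V=7
t=9: input=1 -> V=10
t=10: input=3 -> V=0 FIRE
t=11: input=4 -> V=0 FIRE

Answer: 4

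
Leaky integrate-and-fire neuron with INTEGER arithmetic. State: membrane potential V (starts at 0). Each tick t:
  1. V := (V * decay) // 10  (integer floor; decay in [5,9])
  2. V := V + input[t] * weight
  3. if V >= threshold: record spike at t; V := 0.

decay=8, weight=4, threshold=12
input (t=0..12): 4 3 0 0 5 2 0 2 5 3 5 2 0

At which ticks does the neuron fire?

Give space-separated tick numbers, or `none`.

t=0: input=4 -> V=0 FIRE
t=1: input=3 -> V=0 FIRE
t=2: input=0 -> V=0
t=3: input=0 -> V=0
t=4: input=5 -> V=0 FIRE
t=5: input=2 -> V=8
t=6: input=0 -> V=6
t=7: input=2 -> V=0 FIRE
t=8: input=5 -> V=0 FIRE
t=9: input=3 -> V=0 FIRE
t=10: input=5 -> V=0 FIRE
t=11: input=2 -> V=8
t=12: input=0 -> V=6

Answer: 0 1 4 7 8 9 10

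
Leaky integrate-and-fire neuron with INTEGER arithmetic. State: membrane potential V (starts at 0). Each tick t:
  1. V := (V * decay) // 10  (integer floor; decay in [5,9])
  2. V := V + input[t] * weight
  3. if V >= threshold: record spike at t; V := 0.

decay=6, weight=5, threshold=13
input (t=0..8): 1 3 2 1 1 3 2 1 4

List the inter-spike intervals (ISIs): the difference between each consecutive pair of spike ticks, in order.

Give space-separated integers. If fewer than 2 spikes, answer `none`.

Answer: 4 3

Derivation:
t=0: input=1 -> V=5
t=1: input=3 -> V=0 FIRE
t=2: input=2 -> V=10
t=3: input=1 -> V=11
t=4: input=1 -> V=11
t=5: input=3 -> V=0 FIRE
t=6: input=2 -> V=10
t=7: input=1 -> V=11
t=8: input=4 -> V=0 FIRE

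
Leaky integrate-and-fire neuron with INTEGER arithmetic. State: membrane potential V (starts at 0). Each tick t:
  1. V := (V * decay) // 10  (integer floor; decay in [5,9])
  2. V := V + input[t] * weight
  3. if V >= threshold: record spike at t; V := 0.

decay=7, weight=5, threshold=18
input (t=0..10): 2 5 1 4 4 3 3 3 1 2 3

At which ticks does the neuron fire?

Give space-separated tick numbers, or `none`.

Answer: 1 3 4 6 9

Derivation:
t=0: input=2 -> V=10
t=1: input=5 -> V=0 FIRE
t=2: input=1 -> V=5
t=3: input=4 -> V=0 FIRE
t=4: input=4 -> V=0 FIRE
t=5: input=3 -> V=15
t=6: input=3 -> V=0 FIRE
t=7: input=3 -> V=15
t=8: input=1 -> V=15
t=9: input=2 -> V=0 FIRE
t=10: input=3 -> V=15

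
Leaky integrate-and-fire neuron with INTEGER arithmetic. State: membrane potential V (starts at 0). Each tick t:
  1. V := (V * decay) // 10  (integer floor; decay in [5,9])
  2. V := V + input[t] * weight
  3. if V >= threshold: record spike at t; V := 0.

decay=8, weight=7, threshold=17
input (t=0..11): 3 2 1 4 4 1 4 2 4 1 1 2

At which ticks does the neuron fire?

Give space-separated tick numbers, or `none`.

Answer: 0 2 3 4 6 8 11

Derivation:
t=0: input=3 -> V=0 FIRE
t=1: input=2 -> V=14
t=2: input=1 -> V=0 FIRE
t=3: input=4 -> V=0 FIRE
t=4: input=4 -> V=0 FIRE
t=5: input=1 -> V=7
t=6: input=4 -> V=0 FIRE
t=7: input=2 -> V=14
t=8: input=4 -> V=0 FIRE
t=9: input=1 -> V=7
t=10: input=1 -> V=12
t=11: input=2 -> V=0 FIRE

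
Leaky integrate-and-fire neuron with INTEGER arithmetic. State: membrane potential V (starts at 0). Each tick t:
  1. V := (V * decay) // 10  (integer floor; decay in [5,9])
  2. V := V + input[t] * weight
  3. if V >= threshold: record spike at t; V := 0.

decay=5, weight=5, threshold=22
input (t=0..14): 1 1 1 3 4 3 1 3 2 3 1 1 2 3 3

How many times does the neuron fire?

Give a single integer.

t=0: input=1 -> V=5
t=1: input=1 -> V=7
t=2: input=1 -> V=8
t=3: input=3 -> V=19
t=4: input=4 -> V=0 FIRE
t=5: input=3 -> V=15
t=6: input=1 -> V=12
t=7: input=3 -> V=21
t=8: input=2 -> V=20
t=9: input=3 -> V=0 FIRE
t=10: input=1 -> V=5
t=11: input=1 -> V=7
t=12: input=2 -> V=13
t=13: input=3 -> V=21
t=14: input=3 -> V=0 FIRE

Answer: 3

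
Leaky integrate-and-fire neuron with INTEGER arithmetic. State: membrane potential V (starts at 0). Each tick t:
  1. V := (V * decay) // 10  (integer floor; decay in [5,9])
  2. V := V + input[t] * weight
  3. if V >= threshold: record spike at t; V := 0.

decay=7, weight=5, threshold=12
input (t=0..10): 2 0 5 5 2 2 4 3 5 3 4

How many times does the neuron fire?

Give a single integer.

Answer: 8

Derivation:
t=0: input=2 -> V=10
t=1: input=0 -> V=7
t=2: input=5 -> V=0 FIRE
t=3: input=5 -> V=0 FIRE
t=4: input=2 -> V=10
t=5: input=2 -> V=0 FIRE
t=6: input=4 -> V=0 FIRE
t=7: input=3 -> V=0 FIRE
t=8: input=5 -> V=0 FIRE
t=9: input=3 -> V=0 FIRE
t=10: input=4 -> V=0 FIRE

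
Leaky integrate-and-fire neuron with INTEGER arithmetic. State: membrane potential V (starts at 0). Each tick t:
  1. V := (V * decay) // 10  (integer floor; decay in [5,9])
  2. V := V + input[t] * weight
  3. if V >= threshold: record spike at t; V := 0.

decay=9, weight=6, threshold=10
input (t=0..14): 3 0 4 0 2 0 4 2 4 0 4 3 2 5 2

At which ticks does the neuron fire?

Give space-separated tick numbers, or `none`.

Answer: 0 2 4 6 7 8 10 11 12 13 14

Derivation:
t=0: input=3 -> V=0 FIRE
t=1: input=0 -> V=0
t=2: input=4 -> V=0 FIRE
t=3: input=0 -> V=0
t=4: input=2 -> V=0 FIRE
t=5: input=0 -> V=0
t=6: input=4 -> V=0 FIRE
t=7: input=2 -> V=0 FIRE
t=8: input=4 -> V=0 FIRE
t=9: input=0 -> V=0
t=10: input=4 -> V=0 FIRE
t=11: input=3 -> V=0 FIRE
t=12: input=2 -> V=0 FIRE
t=13: input=5 -> V=0 FIRE
t=14: input=2 -> V=0 FIRE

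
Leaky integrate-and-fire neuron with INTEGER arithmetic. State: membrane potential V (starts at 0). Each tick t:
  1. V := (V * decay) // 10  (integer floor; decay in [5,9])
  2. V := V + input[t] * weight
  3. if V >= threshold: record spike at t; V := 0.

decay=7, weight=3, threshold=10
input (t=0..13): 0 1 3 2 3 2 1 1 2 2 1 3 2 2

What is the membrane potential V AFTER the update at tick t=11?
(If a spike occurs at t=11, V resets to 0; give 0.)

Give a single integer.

t=0: input=0 -> V=0
t=1: input=1 -> V=3
t=2: input=3 -> V=0 FIRE
t=3: input=2 -> V=6
t=4: input=3 -> V=0 FIRE
t=5: input=2 -> V=6
t=6: input=1 -> V=7
t=7: input=1 -> V=7
t=8: input=2 -> V=0 FIRE
t=9: input=2 -> V=6
t=10: input=1 -> V=7
t=11: input=3 -> V=0 FIRE
t=12: input=2 -> V=6
t=13: input=2 -> V=0 FIRE

Answer: 0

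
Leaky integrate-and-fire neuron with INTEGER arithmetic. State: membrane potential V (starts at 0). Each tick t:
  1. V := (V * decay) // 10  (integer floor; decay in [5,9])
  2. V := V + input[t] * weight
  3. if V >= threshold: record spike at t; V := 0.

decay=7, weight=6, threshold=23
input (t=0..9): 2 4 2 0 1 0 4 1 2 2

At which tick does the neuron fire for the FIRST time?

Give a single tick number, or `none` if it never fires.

t=0: input=2 -> V=12
t=1: input=4 -> V=0 FIRE
t=2: input=2 -> V=12
t=3: input=0 -> V=8
t=4: input=1 -> V=11
t=5: input=0 -> V=7
t=6: input=4 -> V=0 FIRE
t=7: input=1 -> V=6
t=8: input=2 -> V=16
t=9: input=2 -> V=0 FIRE

Answer: 1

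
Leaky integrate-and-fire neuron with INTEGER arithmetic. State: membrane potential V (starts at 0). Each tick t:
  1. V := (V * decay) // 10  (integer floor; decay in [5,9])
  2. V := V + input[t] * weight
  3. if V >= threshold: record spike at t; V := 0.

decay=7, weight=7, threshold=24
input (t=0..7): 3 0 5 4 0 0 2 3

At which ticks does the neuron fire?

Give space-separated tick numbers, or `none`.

t=0: input=3 -> V=21
t=1: input=0 -> V=14
t=2: input=5 -> V=0 FIRE
t=3: input=4 -> V=0 FIRE
t=4: input=0 -> V=0
t=5: input=0 -> V=0
t=6: input=2 -> V=14
t=7: input=3 -> V=0 FIRE

Answer: 2 3 7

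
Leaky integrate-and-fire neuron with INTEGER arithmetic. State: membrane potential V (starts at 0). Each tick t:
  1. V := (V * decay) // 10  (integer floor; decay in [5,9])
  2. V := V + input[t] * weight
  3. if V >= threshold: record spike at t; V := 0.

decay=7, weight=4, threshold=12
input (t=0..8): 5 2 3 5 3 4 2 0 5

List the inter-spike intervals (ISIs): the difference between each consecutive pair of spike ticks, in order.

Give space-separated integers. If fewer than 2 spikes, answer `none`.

Answer: 2 1 1 1 3

Derivation:
t=0: input=5 -> V=0 FIRE
t=1: input=2 -> V=8
t=2: input=3 -> V=0 FIRE
t=3: input=5 -> V=0 FIRE
t=4: input=3 -> V=0 FIRE
t=5: input=4 -> V=0 FIRE
t=6: input=2 -> V=8
t=7: input=0 -> V=5
t=8: input=5 -> V=0 FIRE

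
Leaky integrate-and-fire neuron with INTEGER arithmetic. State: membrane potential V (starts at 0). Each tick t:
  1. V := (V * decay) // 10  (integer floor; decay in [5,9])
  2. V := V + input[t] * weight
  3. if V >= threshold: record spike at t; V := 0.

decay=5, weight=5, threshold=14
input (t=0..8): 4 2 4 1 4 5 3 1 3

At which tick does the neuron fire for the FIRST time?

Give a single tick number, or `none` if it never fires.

t=0: input=4 -> V=0 FIRE
t=1: input=2 -> V=10
t=2: input=4 -> V=0 FIRE
t=3: input=1 -> V=5
t=4: input=4 -> V=0 FIRE
t=5: input=5 -> V=0 FIRE
t=6: input=3 -> V=0 FIRE
t=7: input=1 -> V=5
t=8: input=3 -> V=0 FIRE

Answer: 0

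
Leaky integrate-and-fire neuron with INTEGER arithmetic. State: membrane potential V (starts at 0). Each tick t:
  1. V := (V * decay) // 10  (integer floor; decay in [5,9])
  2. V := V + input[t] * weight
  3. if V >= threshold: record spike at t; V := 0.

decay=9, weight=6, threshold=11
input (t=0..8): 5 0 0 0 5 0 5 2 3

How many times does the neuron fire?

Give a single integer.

t=0: input=5 -> V=0 FIRE
t=1: input=0 -> V=0
t=2: input=0 -> V=0
t=3: input=0 -> V=0
t=4: input=5 -> V=0 FIRE
t=5: input=0 -> V=0
t=6: input=5 -> V=0 FIRE
t=7: input=2 -> V=0 FIRE
t=8: input=3 -> V=0 FIRE

Answer: 5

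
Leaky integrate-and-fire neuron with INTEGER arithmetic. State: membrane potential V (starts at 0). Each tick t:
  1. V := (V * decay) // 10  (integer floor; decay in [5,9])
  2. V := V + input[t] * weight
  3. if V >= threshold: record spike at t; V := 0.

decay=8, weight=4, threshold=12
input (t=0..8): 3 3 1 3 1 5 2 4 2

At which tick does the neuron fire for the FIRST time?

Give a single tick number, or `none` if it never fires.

Answer: 0

Derivation:
t=0: input=3 -> V=0 FIRE
t=1: input=3 -> V=0 FIRE
t=2: input=1 -> V=4
t=3: input=3 -> V=0 FIRE
t=4: input=1 -> V=4
t=5: input=5 -> V=0 FIRE
t=6: input=2 -> V=8
t=7: input=4 -> V=0 FIRE
t=8: input=2 -> V=8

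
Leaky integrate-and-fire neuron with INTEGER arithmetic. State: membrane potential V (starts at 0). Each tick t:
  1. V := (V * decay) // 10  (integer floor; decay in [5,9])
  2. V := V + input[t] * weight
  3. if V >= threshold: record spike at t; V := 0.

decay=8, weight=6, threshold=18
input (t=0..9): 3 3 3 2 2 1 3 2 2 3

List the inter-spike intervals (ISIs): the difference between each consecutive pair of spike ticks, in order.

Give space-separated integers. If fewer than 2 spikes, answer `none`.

t=0: input=3 -> V=0 FIRE
t=1: input=3 -> V=0 FIRE
t=2: input=3 -> V=0 FIRE
t=3: input=2 -> V=12
t=4: input=2 -> V=0 FIRE
t=5: input=1 -> V=6
t=6: input=3 -> V=0 FIRE
t=7: input=2 -> V=12
t=8: input=2 -> V=0 FIRE
t=9: input=3 -> V=0 FIRE

Answer: 1 1 2 2 2 1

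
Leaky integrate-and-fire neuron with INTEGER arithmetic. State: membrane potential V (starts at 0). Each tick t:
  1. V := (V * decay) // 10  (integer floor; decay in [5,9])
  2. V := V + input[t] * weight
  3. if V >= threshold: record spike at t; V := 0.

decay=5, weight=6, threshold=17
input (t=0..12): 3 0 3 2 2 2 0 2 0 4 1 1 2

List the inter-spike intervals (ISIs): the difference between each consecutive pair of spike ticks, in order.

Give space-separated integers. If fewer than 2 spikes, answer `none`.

t=0: input=3 -> V=0 FIRE
t=1: input=0 -> V=0
t=2: input=3 -> V=0 FIRE
t=3: input=2 -> V=12
t=4: input=2 -> V=0 FIRE
t=5: input=2 -> V=12
t=6: input=0 -> V=6
t=7: input=2 -> V=15
t=8: input=0 -> V=7
t=9: input=4 -> V=0 FIRE
t=10: input=1 -> V=6
t=11: input=1 -> V=9
t=12: input=2 -> V=16

Answer: 2 2 5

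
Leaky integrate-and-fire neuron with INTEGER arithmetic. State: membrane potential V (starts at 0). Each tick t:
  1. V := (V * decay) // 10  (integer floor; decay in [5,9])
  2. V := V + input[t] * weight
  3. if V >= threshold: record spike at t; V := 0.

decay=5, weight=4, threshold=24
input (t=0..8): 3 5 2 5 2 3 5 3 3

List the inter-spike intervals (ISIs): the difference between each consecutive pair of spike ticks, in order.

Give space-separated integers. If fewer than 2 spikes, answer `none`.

Answer: 2 3

Derivation:
t=0: input=3 -> V=12
t=1: input=5 -> V=0 FIRE
t=2: input=2 -> V=8
t=3: input=5 -> V=0 FIRE
t=4: input=2 -> V=8
t=5: input=3 -> V=16
t=6: input=5 -> V=0 FIRE
t=7: input=3 -> V=12
t=8: input=3 -> V=18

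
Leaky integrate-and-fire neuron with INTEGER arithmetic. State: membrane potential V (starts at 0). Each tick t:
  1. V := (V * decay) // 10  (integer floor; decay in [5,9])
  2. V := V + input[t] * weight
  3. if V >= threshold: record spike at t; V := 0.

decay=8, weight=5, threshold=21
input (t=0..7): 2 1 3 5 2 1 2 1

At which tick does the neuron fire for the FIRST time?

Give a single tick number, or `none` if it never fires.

Answer: 2

Derivation:
t=0: input=2 -> V=10
t=1: input=1 -> V=13
t=2: input=3 -> V=0 FIRE
t=3: input=5 -> V=0 FIRE
t=4: input=2 -> V=10
t=5: input=1 -> V=13
t=6: input=2 -> V=20
t=7: input=1 -> V=0 FIRE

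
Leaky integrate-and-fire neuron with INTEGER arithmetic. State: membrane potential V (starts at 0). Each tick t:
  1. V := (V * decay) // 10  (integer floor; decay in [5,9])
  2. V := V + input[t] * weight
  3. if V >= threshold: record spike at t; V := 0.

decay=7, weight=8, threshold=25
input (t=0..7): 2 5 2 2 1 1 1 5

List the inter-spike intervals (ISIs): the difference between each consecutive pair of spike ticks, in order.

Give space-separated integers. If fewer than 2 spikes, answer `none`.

t=0: input=2 -> V=16
t=1: input=5 -> V=0 FIRE
t=2: input=2 -> V=16
t=3: input=2 -> V=0 FIRE
t=4: input=1 -> V=8
t=5: input=1 -> V=13
t=6: input=1 -> V=17
t=7: input=5 -> V=0 FIRE

Answer: 2 4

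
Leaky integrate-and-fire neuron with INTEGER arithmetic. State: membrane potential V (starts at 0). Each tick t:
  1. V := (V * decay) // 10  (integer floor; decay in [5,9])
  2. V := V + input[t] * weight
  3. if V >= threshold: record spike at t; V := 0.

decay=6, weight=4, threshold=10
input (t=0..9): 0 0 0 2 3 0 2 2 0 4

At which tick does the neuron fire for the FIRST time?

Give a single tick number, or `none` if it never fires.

Answer: 4

Derivation:
t=0: input=0 -> V=0
t=1: input=0 -> V=0
t=2: input=0 -> V=0
t=3: input=2 -> V=8
t=4: input=3 -> V=0 FIRE
t=5: input=0 -> V=0
t=6: input=2 -> V=8
t=7: input=2 -> V=0 FIRE
t=8: input=0 -> V=0
t=9: input=4 -> V=0 FIRE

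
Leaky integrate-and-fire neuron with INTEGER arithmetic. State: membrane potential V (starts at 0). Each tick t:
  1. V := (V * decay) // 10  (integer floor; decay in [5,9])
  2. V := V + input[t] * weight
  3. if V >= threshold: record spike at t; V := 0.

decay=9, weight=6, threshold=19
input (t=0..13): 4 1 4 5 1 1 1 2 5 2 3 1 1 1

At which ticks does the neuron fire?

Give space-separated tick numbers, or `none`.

Answer: 0 2 3 7 8 10

Derivation:
t=0: input=4 -> V=0 FIRE
t=1: input=1 -> V=6
t=2: input=4 -> V=0 FIRE
t=3: input=5 -> V=0 FIRE
t=4: input=1 -> V=6
t=5: input=1 -> V=11
t=6: input=1 -> V=15
t=7: input=2 -> V=0 FIRE
t=8: input=5 -> V=0 FIRE
t=9: input=2 -> V=12
t=10: input=3 -> V=0 FIRE
t=11: input=1 -> V=6
t=12: input=1 -> V=11
t=13: input=1 -> V=15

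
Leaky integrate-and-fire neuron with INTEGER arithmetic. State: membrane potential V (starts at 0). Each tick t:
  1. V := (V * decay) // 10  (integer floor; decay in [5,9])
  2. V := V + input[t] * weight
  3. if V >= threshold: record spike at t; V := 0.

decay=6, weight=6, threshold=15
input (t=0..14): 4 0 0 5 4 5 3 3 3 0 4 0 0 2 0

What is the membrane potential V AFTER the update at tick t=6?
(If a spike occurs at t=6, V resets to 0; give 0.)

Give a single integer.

Answer: 0

Derivation:
t=0: input=4 -> V=0 FIRE
t=1: input=0 -> V=0
t=2: input=0 -> V=0
t=3: input=5 -> V=0 FIRE
t=4: input=4 -> V=0 FIRE
t=5: input=5 -> V=0 FIRE
t=6: input=3 -> V=0 FIRE
t=7: input=3 -> V=0 FIRE
t=8: input=3 -> V=0 FIRE
t=9: input=0 -> V=0
t=10: input=4 -> V=0 FIRE
t=11: input=0 -> V=0
t=12: input=0 -> V=0
t=13: input=2 -> V=12
t=14: input=0 -> V=7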